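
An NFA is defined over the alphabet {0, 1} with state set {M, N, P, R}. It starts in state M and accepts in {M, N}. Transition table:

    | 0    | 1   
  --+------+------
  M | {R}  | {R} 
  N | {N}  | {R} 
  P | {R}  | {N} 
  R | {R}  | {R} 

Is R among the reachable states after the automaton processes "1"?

Start in {M}.
Read '1': {M} → {R}.
State R is in {R}.

Yes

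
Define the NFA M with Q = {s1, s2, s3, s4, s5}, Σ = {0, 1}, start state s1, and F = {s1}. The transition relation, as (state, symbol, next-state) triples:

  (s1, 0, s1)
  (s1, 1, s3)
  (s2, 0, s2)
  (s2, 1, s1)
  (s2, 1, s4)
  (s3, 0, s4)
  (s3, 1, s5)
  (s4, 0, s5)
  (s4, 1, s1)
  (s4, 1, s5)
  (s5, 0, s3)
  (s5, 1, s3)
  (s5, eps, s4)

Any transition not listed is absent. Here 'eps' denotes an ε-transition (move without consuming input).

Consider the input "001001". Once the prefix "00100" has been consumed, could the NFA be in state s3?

No

Start in {s1}.
Read '0': {s1} → {s1}.
Read '0': {s1} → {s1}.
Read '1': {s1} → {s3}.
Read '0': {s3} → {s4}.
Read '0': {s4} → {s4, s5}.
State s3 is not in {s4, s5}.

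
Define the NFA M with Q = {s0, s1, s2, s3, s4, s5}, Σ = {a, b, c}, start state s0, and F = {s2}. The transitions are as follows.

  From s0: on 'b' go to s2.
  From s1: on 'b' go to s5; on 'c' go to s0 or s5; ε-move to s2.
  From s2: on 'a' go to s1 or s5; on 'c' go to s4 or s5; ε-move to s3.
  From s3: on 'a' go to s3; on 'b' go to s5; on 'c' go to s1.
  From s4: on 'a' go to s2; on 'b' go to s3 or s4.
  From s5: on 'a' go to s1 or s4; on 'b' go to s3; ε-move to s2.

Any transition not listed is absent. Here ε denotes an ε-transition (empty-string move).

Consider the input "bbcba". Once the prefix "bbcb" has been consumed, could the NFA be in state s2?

Start in {s0}.
Read 'b': {s0} → {s2, s3}.
Read 'b': {s2, s3} → {s2, s3, s5}.
Read 'c': {s2, s3, s5} → {s1, s2, s3, s4, s5}.
Read 'b': {s1, s2, s3, s4, s5} → {s2, s3, s4, s5}.
State s2 is in {s2, s3, s4, s5}.

Yes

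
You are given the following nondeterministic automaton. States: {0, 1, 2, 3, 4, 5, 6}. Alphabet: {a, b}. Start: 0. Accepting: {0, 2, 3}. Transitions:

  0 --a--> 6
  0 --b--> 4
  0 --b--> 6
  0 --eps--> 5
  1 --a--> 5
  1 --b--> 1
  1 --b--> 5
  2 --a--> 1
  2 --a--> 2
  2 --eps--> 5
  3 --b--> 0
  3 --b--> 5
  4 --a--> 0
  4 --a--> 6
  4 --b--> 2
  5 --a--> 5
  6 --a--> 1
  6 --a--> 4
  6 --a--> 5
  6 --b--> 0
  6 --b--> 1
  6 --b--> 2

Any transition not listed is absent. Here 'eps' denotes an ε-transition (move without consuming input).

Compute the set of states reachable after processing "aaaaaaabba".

{0, 1, 2, 4, 5, 6}

Start: ε-closure({0}) = {0, 5}.
Read 'a': {0, 5} → {5, 6}.
Read 'a': {5, 6} → {1, 4, 5}.
Read 'a': {1, 4, 5} → {0, 5, 6}.
Read 'a': {0, 5, 6} → {1, 4, 5, 6}.
Read 'a': {1, 4, 5, 6} → {0, 1, 4, 5, 6}.
Read 'a': {0, 1, 4, 5, 6} → {0, 1, 4, 5, 6}.
Read 'a': {0, 1, 4, 5, 6} → {0, 1, 4, 5, 6}.
Read 'b': {0, 1, 4, 5, 6} → {0, 1, 2, 4, 5, 6}.
Read 'b': {0, 1, 2, 4, 5, 6} → {0, 1, 2, 4, 5, 6}.
Read 'a': {0, 1, 2, 4, 5, 6} → {0, 1, 2, 4, 5, 6}.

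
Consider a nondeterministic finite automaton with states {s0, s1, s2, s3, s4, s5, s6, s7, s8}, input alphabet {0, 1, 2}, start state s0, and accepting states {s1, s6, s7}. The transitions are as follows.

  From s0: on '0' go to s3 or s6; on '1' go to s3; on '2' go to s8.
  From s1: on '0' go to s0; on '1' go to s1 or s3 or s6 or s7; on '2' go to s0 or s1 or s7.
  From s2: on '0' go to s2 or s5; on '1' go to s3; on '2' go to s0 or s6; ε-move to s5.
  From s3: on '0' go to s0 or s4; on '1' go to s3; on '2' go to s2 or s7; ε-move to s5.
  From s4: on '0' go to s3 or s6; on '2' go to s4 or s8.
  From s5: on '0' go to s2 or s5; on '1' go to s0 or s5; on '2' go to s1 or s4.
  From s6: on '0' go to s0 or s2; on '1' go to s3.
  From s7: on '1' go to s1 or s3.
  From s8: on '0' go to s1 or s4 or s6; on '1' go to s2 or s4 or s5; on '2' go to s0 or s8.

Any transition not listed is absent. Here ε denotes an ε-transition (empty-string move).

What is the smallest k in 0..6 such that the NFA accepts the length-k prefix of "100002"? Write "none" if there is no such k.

Start in {s0}.
Read '1': s0→{s3}; union {s3}; ε-closure = {s3, s5}.
Read '0': s3→{s0, s4}, s5→{s2, s5}; now {s0, s2, s4, s5}.
Read '0': s0→{s3, s6}, s2→{s2, s5}, s4→{s3, s6}, s5→{s2, s5}; now {s2, s3, s5, s6}.
None of the earlier sets intersect F, but {s2, s3, s5, s6} does.

3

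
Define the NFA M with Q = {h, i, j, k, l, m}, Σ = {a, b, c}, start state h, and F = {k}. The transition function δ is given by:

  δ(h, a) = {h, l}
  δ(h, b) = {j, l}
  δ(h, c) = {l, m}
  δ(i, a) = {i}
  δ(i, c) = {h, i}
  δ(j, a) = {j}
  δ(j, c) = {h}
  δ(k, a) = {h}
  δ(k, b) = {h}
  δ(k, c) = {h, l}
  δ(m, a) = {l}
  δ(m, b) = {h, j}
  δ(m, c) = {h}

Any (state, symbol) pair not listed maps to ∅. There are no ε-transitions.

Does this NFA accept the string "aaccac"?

No

Start in {h}.
Read 'a': {h} → {h, l}.
Read 'a': {h, l} → {h, l}.
Read 'c': {h, l} → {l, m}.
Read 'c': {l, m} → {h}.
Read 'a': {h} → {h, l}.
Read 'c': {h, l} → {l, m}.
The final set {l, m} contains no accepting state.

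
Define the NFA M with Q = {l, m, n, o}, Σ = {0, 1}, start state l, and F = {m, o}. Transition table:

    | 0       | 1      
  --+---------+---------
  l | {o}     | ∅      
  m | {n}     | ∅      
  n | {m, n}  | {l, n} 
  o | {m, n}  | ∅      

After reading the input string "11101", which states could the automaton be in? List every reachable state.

Start in {l}.
Read '1': l→∅; now ∅.
The set is empty and remains empty for the remaining 4 symbols.

∅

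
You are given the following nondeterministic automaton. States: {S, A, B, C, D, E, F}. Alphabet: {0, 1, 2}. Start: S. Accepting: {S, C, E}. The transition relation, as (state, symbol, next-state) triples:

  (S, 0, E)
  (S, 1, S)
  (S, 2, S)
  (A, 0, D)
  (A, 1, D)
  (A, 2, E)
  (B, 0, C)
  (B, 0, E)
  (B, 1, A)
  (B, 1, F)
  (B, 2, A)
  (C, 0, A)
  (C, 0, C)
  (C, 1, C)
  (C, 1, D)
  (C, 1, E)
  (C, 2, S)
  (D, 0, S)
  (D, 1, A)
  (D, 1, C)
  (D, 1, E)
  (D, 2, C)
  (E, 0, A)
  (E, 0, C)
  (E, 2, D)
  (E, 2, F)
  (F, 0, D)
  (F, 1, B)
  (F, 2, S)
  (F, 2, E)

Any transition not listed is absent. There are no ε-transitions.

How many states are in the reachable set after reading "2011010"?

0

Start in {S}.
Read '2': {S} → {S}.
Read '0': {S} → {E}.
Read '1': {E} → ∅.
The set is empty and remains empty for the remaining 4 symbols.
That set has 0 states.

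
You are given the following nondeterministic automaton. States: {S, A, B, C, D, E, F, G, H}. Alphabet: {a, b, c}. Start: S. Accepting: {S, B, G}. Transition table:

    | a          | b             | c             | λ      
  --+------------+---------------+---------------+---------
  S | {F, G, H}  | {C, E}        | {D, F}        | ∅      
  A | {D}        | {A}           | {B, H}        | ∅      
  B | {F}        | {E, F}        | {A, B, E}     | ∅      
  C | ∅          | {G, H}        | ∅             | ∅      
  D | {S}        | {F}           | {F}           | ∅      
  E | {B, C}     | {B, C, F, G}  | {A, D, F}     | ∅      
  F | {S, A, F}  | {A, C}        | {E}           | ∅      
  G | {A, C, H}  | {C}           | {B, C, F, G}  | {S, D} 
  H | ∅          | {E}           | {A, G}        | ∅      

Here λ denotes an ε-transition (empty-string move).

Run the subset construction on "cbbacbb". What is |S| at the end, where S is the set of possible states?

Start in {S}.
Read 'c': {S} → {D, F}.
Read 'b': {D, F} → {A, C, F}.
Read 'b': {A, C, F} → {S, A, C, D, G, H}.
Read 'a': {S, A, C, D, G, H} → {S, A, C, D, F, G, H}.
Read 'c': {S, A, C, D, F, G, H} → {S, A, B, C, D, E, F, G, H}.
Read 'b': {S, A, B, C, D, E, F, G, H} → {S, A, B, C, D, E, F, G, H}.
Read 'b': {S, A, B, C, D, E, F, G, H} → {S, A, B, C, D, E, F, G, H}.
That set has 9 states.

9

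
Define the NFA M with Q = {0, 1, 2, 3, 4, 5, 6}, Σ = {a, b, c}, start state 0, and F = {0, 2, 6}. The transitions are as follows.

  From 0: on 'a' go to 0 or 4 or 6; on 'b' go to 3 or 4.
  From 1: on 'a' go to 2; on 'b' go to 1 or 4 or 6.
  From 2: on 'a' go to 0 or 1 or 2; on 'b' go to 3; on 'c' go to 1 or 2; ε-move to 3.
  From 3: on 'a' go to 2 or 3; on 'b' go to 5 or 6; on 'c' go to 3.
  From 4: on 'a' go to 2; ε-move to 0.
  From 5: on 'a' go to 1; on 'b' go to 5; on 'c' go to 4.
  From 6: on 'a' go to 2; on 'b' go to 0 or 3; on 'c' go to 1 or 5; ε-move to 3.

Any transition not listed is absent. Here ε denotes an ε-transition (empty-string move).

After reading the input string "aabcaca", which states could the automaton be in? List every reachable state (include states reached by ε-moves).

Start in {0}.
Read 'a': 0→{0, 4, 6}; union {0, 4, 6}; ε-closure = {0, 3, 4, 6}.
Read 'a': 0→{0, 4, 6}, 3→{2, 3}, 4→{2}, 6→{2}; now {0, 2, 3, 4, 6}.
Read 'b': 0→{3, 4}, 2→{3}, 3→{5, 6}, 4→∅, 6→{0, 3}; now {0, 3, 4, 5, 6}.
Read 'c': 0→∅, 3→{3}, 4→∅, 5→{4}, 6→{1, 5}; union {1, 3, 4, 5}; ε-closure = {0, 1, 3, 4, 5}.
Read 'a': 0→{0, 4, 6}, 1→{2}, 3→{2, 3}, 4→{2}, 5→{1}; now {0, 1, 2, 3, 4, 6}.
Read 'c': 0→∅, 1→∅, 2→{1, 2}, 3→{3}, 4→∅, 6→{1, 5}; now {1, 2, 3, 5}.
Read 'a': 1→{2}, 2→{0, 1, 2}, 3→{2, 3}, 5→{1}; now {0, 1, 2, 3}.

{0, 1, 2, 3}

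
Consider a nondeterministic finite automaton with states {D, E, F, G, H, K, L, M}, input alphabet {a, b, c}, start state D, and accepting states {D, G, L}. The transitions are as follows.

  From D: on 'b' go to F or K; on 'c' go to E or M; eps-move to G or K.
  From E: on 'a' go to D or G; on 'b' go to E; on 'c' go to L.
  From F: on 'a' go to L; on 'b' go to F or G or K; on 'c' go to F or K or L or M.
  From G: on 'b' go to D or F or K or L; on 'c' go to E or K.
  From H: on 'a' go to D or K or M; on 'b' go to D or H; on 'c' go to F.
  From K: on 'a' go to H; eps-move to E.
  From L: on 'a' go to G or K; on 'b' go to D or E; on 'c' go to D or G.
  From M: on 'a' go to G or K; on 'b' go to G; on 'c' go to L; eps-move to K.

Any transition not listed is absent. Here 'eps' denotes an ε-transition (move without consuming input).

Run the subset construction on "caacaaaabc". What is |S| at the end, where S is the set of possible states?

7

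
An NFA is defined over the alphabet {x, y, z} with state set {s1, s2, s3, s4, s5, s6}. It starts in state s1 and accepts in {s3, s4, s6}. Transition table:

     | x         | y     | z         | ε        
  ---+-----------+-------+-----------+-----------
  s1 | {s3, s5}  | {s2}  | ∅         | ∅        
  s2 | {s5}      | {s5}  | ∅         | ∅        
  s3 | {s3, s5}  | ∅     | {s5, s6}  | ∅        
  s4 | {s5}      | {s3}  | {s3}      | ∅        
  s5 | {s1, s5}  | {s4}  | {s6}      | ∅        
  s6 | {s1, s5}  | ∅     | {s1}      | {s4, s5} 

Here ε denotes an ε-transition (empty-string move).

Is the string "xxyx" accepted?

No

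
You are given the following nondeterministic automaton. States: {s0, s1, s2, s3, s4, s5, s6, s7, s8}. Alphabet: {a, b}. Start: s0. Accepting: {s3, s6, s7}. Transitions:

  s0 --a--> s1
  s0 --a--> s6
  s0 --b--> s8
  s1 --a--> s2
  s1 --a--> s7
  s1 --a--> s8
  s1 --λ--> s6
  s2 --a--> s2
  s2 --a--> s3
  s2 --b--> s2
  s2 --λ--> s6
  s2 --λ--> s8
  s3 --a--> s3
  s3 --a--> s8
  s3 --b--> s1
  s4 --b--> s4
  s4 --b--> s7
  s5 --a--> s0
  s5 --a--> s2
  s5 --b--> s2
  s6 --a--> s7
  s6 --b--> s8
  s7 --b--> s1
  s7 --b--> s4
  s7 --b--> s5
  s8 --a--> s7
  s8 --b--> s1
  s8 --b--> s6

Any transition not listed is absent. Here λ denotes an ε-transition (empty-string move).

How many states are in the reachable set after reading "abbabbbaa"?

Start in {s0}.
Read 'a': s0→{s1, s6}; now {s1, s6}.
Read 'b': s1→∅, s6→{s8}; now {s8}.
Read 'b': s8→{s1, s6}; now {s1, s6}.
Read 'a': s1→{s2, s7, s8}, s6→{s7}; union {s2, s7, s8}; ε-closure = {s2, s6, s7, s8}.
Read 'b': s2→{s2}, s6→{s8}, s7→{s1, s4, s5}, s8→{s1, s6}; now {s1, s2, s4, s5, s6, s8}.
Read 'b': s1→∅, s2→{s2}, s4→{s4, s7}, s5→{s2}, s6→{s8}, s8→{s1, s6}; now {s1, s2, s4, s6, s7, s8}.
Read 'b': s1→∅, s2→{s2}, s4→{s4, s7}, s6→{s8}, s7→{s1, s4, s5}, s8→{s1, s6}; now {s1, s2, s4, s5, s6, s7, s8}.
Read 'a': s1→{s2, s7, s8}, s2→{s2, s3}, s4→∅, s5→{s0, s2}, s6→{s7}, s7→∅, s8→{s7}; union {s0, s2, s3, s7, s8}; ε-closure = {s0, s2, s3, s6, s7, s8}.
Read 'a': s0→{s1, s6}, s2→{s2, s3}, s3→{s3, s8}, s6→{s7}, s7→∅, s8→{s7}; now {s1, s2, s3, s6, s7, s8}.
That set has 6 states.

6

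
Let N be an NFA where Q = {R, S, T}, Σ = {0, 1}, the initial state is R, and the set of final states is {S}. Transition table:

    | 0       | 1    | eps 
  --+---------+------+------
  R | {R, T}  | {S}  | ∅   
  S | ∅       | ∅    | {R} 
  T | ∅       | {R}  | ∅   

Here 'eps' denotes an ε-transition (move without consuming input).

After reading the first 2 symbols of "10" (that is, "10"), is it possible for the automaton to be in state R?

Yes

Start in {R}.
Read '1': R→{S}; union {S}; ε-closure = {R, S}.
Read '0': R→{R, T}, S→∅; now {R, T}.
State R is in {R, T}.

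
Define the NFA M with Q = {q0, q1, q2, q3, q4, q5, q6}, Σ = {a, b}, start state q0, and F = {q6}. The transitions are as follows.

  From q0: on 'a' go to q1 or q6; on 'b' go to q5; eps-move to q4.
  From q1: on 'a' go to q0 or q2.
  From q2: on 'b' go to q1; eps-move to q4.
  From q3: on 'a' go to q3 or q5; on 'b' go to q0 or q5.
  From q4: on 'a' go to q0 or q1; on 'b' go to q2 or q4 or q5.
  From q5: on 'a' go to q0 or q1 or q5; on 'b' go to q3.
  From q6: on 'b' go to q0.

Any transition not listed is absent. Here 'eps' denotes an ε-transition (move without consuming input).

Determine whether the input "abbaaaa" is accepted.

Yes

Start: ε-closure({q0}) = {q0, q4}.
Read 'a': q0→{q1, q6}, q4→{q0, q1}; union {q0, q1, q6}; ε-closure = {q0, q1, q4, q6}.
Read 'b': q0→{q5}, q1→∅, q4→{q2, q4, q5}, q6→{q0}; now {q0, q2, q4, q5}.
Read 'b': q0→{q5}, q2→{q1}, q4→{q2, q4, q5}, q5→{q3}; now {q1, q2, q3, q4, q5}.
Read 'a': q1→{q0, q2}, q2→∅, q3→{q3, q5}, q4→{q0, q1}, q5→{q0, q1, q5}; union {q0, q1, q2, q3, q5}; ε-closure = {q0, q1, q2, q3, q4, q5}.
Read 'a': q0→{q1, q6}, q1→{q0, q2}, q2→∅, q3→{q3, q5}, q4→{q0, q1}, q5→{q0, q1, q5}; union {q0, q1, q2, q3, q5, q6}; ε-closure = {q0, q1, q2, q3, q4, q5, q6}.
Read 'a': q0→{q1, q6}, q1→{q0, q2}, q2→∅, q3→{q3, q5}, q4→{q0, q1}, q5→{q0, q1, q5}, q6→∅; union {q0, q1, q2, q3, q5, q6}; ε-closure = {q0, q1, q2, q3, q4, q5, q6}.
Read 'a': q0→{q1, q6}, q1→{q0, q2}, q2→∅, q3→{q3, q5}, q4→{q0, q1}, q5→{q0, q1, q5}, q6→∅; union {q0, q1, q2, q3, q5, q6}; ε-closure = {q0, q1, q2, q3, q4, q5, q6}.
The final set {q0, q1, q2, q3, q4, q5, q6} contains the accepting state q6.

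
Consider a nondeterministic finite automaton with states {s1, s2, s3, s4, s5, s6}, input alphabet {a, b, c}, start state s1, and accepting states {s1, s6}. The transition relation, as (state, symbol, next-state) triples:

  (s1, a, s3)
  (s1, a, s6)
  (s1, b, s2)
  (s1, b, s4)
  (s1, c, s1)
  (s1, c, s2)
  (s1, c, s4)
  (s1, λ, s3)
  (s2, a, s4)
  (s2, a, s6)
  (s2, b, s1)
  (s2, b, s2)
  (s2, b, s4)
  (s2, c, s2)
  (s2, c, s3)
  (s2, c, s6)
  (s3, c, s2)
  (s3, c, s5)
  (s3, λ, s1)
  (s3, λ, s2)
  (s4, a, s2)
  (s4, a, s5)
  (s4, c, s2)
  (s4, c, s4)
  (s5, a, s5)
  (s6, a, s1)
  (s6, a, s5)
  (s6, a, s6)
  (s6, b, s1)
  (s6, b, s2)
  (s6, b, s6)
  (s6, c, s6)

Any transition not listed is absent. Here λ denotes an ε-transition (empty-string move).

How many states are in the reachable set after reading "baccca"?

Start: ε-closure({s1}) = {s1, s2, s3}.
Read 'b': s1→{s2, s4}, s2→{s1, s2, s4}, s3→∅; union {s1, s2, s4}; ε-closure = {s1, s2, s3, s4}.
Read 'a': s1→{s3, s6}, s2→{s4, s6}, s3→∅, s4→{s2, s5}; union {s2, s3, s4, s5, s6}; ε-closure = {s1, s2, s3, s4, s5, s6}.
Read 'c': s1→{s1, s2, s4}, s2→{s2, s3, s6}, s3→{s2, s5}, s4→{s2, s4}, s5→∅, s6→{s6}; now {s1, s2, s3, s4, s5, s6}.
Read 'c': s1→{s1, s2, s4}, s2→{s2, s3, s6}, s3→{s2, s5}, s4→{s2, s4}, s5→∅, s6→{s6}; now {s1, s2, s3, s4, s5, s6}.
Read 'c': s1→{s1, s2, s4}, s2→{s2, s3, s6}, s3→{s2, s5}, s4→{s2, s4}, s5→∅, s6→{s6}; now {s1, s2, s3, s4, s5, s6}.
Read 'a': s1→{s3, s6}, s2→{s4, s6}, s3→∅, s4→{s2, s5}, s5→{s5}, s6→{s1, s5, s6}; now {s1, s2, s3, s4, s5, s6}.
That set has 6 states.

6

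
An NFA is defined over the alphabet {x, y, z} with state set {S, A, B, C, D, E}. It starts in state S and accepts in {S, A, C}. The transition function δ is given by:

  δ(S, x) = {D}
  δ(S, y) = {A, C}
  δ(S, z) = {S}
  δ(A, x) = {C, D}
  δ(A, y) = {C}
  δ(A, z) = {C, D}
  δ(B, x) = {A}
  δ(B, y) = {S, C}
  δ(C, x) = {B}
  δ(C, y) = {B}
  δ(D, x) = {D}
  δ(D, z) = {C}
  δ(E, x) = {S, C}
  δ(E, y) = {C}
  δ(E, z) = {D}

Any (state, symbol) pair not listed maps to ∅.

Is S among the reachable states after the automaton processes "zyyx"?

No

Start in {S}.
Read 'z': S→{S}; now {S}.
Read 'y': S→{A, C}; now {A, C}.
Read 'y': A→{C}, C→{B}; now {B, C}.
Read 'x': B→{A}, C→{B}; now {A, B}.
State S is not in {A, B}.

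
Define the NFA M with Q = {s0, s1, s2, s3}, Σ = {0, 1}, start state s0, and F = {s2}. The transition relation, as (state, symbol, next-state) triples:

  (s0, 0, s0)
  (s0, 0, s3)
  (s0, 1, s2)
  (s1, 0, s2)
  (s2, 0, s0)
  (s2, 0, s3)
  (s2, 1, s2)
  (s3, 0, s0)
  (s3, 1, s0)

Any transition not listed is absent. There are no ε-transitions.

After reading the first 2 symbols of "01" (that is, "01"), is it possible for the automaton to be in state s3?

Start in {s0}.
Read '0': s0→{s0, s3}; now {s0, s3}.
Read '1': s0→{s2}, s3→{s0}; now {s0, s2}.
State s3 is not in {s0, s2}.

No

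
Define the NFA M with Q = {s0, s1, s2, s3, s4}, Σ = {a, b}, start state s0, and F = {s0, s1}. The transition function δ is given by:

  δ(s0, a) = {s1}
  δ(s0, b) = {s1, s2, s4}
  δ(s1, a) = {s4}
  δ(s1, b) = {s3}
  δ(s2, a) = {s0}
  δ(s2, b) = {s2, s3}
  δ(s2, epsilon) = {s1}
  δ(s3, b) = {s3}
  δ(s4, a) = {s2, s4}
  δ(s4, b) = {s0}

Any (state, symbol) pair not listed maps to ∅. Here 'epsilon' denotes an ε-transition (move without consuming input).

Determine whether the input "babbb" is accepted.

Start in {s0}.
Read 'b': {s0} → {s1, s2, s4}.
Read 'a': {s1, s2, s4} → {s0, s1, s2, s4}.
Read 'b': {s0, s1, s2, s4} → {s0, s1, s2, s3, s4}.
Read 'b': {s0, s1, s2, s3, s4} → {s0, s1, s2, s3, s4}.
Read 'b': {s0, s1, s2, s3, s4} → {s0, s1, s2, s3, s4}.
The final set {s0, s1, s2, s3, s4} contains the accepting states s0, s1.

Yes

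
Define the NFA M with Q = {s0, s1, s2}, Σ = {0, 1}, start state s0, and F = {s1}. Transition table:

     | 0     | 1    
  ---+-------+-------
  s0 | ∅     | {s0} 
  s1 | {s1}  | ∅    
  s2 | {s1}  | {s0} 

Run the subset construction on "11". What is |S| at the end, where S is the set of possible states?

1

Start in {s0}.
Read '1': {s0} → {s0}.
Read '1': {s0} → {s0}.
That set has 1 state.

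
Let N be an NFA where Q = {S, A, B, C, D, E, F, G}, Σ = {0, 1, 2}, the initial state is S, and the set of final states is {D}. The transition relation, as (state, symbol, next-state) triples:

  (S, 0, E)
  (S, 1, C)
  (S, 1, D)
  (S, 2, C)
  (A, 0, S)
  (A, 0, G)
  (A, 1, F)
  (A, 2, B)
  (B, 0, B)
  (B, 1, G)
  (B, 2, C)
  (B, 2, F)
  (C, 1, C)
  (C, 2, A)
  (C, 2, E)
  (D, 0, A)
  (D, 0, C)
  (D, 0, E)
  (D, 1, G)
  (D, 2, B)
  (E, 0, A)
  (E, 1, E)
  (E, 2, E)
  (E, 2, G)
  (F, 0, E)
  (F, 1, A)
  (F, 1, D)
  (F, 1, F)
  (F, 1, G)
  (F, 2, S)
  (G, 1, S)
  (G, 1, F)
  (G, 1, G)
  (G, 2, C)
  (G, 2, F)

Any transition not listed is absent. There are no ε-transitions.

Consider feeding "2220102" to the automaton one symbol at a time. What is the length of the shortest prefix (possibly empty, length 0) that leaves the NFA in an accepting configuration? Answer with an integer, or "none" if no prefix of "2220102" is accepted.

none

Start in {S}.
Read '2': S→{C}; now {C}.
Read '2': C→{A, E}; now {A, E}.
Read '2': A→{B}, E→{E, G}; now {B, E, G}.
Read '0': B→{B}, E→{A}, G→∅; now {A, B}.
Read '1': A→{F}, B→{G}; now {F, G}.
Read '0': F→{E}, G→∅; now {E}.
Read '2': E→{E, G}; now {E, G}.
No reachable set along the way intersects F.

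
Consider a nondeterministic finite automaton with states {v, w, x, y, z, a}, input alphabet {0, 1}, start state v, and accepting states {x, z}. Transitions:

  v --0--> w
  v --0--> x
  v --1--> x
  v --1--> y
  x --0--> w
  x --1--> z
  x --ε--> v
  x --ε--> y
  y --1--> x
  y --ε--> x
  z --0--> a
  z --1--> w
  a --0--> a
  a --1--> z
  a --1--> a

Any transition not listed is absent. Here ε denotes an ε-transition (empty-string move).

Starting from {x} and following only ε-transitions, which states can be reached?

{v, x, y}

Begin with {x}.
ε-move x → v; add v.
ε-move x → y; add y.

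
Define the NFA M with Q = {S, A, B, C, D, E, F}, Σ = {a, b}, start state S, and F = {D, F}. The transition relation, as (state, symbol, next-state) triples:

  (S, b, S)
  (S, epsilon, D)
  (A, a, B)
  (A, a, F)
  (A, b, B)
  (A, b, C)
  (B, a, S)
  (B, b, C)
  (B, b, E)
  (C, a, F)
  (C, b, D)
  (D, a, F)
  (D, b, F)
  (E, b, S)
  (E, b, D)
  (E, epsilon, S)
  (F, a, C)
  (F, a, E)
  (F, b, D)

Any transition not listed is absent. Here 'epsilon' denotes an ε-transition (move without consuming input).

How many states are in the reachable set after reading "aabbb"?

3

Start: ε-closure({S}) = {S, D}.
Read 'a': S→∅, D→{F}; now {F}.
Read 'a': F→{C, E}; union {C, E}; ε-closure = {S, C, D, E}.
Read 'b': S→{S}, C→{D}, D→{F}, E→{S, D}; now {S, D, F}.
Read 'b': S→{S}, D→{F}, F→{D}; now {S, D, F}.
Read 'b': S→{S}, D→{F}, F→{D}; now {S, D, F}.
That set has 3 states.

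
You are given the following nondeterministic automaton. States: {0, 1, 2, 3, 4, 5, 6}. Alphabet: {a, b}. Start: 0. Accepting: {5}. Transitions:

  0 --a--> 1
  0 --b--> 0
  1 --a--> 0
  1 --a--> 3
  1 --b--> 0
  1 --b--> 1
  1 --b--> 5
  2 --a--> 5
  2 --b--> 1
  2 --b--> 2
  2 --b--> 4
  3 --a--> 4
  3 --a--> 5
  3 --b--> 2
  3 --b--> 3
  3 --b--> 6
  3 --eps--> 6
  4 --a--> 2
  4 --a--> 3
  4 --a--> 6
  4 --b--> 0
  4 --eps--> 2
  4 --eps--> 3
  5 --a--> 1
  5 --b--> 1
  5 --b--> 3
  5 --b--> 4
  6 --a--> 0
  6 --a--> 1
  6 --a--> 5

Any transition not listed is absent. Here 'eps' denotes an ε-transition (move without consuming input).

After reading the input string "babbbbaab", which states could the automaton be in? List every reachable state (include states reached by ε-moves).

{0, 1, 2, 3, 4, 5, 6}

Start in {0}.
Read 'b': {0} → {0}.
Read 'a': {0} → {1}.
Read 'b': {1} → {0, 1, 5}.
Read 'b': {0, 1, 5} → {0, 1, 2, 3, 4, 5, 6}.
Read 'b': {0, 1, 2, 3, 4, 5, 6} → {0, 1, 2, 3, 4, 5, 6}.
Read 'b': {0, 1, 2, 3, 4, 5, 6} → {0, 1, 2, 3, 4, 5, 6}.
Read 'a': {0, 1, 2, 3, 4, 5, 6} → {0, 1, 2, 3, 4, 5, 6}.
Read 'a': {0, 1, 2, 3, 4, 5, 6} → {0, 1, 2, 3, 4, 5, 6}.
Read 'b': {0, 1, 2, 3, 4, 5, 6} → {0, 1, 2, 3, 4, 5, 6}.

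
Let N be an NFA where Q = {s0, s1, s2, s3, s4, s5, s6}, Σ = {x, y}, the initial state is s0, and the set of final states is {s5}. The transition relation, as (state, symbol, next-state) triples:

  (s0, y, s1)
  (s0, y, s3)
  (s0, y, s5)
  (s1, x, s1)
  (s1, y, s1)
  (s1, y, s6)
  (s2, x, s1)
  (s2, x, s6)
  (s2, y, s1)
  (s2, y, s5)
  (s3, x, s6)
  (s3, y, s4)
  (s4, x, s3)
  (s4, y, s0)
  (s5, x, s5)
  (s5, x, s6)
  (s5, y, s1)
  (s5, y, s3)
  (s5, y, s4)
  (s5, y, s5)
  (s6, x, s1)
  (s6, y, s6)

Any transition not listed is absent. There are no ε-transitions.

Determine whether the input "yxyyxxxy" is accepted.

Yes

Start in {s0}.
Read 'y': s0→{s1, s3, s5}; now {s1, s3, s5}.
Read 'x': s1→{s1}, s3→{s6}, s5→{s5, s6}; now {s1, s5, s6}.
Read 'y': s1→{s1, s6}, s5→{s1, s3, s4, s5}, s6→{s6}; now {s1, s3, s4, s5, s6}.
Read 'y': s1→{s1, s6}, s3→{s4}, s4→{s0}, s5→{s1, s3, s4, s5}, s6→{s6}; now {s0, s1, s3, s4, s5, s6}.
Read 'x': s0→∅, s1→{s1}, s3→{s6}, s4→{s3}, s5→{s5, s6}, s6→{s1}; now {s1, s3, s5, s6}.
Read 'x': s1→{s1}, s3→{s6}, s5→{s5, s6}, s6→{s1}; now {s1, s5, s6}.
Read 'x': s1→{s1}, s5→{s5, s6}, s6→{s1}; now {s1, s5, s6}.
Read 'y': s1→{s1, s6}, s5→{s1, s3, s4, s5}, s6→{s6}; now {s1, s3, s4, s5, s6}.
The final set {s1, s3, s4, s5, s6} contains the accepting state s5.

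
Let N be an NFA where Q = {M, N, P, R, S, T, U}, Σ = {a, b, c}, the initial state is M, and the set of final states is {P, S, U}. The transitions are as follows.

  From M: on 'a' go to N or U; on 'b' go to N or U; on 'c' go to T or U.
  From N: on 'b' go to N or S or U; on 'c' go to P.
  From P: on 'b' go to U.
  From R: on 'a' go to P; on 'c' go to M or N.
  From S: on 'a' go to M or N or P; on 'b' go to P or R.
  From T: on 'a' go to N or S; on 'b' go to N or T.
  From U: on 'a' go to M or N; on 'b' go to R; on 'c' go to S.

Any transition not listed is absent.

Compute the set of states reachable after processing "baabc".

Start in {M}.
Read 'b': M→{N, U}; now {N, U}.
Read 'a': N→∅, U→{M, N}; now {M, N}.
Read 'a': M→{N, U}, N→∅; now {N, U}.
Read 'b': N→{N, S, U}, U→{R}; now {N, R, S, U}.
Read 'c': N→{P}, R→{M, N}, S→∅, U→{S}; now {M, N, P, S}.

{M, N, P, S}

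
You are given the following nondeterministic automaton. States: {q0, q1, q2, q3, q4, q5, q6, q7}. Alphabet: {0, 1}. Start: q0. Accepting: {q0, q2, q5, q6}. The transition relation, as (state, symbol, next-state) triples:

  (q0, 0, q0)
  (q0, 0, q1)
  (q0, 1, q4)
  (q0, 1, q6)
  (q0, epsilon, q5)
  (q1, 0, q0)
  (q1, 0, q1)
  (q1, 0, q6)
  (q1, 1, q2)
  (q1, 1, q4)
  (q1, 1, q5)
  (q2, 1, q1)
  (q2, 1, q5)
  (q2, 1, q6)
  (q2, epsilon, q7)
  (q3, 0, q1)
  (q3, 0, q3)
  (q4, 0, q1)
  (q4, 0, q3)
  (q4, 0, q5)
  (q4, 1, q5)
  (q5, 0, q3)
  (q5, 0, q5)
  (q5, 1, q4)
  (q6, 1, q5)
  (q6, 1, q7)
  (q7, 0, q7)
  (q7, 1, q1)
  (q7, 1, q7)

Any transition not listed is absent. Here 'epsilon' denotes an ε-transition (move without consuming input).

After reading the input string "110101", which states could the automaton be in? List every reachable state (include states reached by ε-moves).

{q1, q2, q4, q5, q6, q7}

Start: ε-closure({q0}) = {q0, q5}.
Read '1': q0→{q4, q6}, q5→{q4}; now {q4, q6}.
Read '1': q4→{q5}, q6→{q5, q7}; now {q5, q7}.
Read '0': q5→{q3, q5}, q7→{q7}; now {q3, q5, q7}.
Read '1': q3→∅, q5→{q4}, q7→{q1, q7}; now {q1, q4, q7}.
Read '0': q1→{q0, q1, q6}, q4→{q1, q3, q5}, q7→{q7}; now {q0, q1, q3, q5, q6, q7}.
Read '1': q0→{q4, q6}, q1→{q2, q4, q5}, q3→∅, q5→{q4}, q6→{q5, q7}, q7→{q1, q7}; now {q1, q2, q4, q5, q6, q7}.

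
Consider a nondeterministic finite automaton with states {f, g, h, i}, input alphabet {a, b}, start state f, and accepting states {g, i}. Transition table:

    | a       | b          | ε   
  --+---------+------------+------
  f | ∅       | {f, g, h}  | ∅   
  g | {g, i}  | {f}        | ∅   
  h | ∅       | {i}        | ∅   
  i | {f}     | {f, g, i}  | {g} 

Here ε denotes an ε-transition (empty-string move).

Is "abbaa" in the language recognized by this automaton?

No

Start in {f}.
Read 'a': f→∅; now ∅.
The set is empty and remains empty for the remaining 4 symbols.
The final set ∅ contains no accepting state.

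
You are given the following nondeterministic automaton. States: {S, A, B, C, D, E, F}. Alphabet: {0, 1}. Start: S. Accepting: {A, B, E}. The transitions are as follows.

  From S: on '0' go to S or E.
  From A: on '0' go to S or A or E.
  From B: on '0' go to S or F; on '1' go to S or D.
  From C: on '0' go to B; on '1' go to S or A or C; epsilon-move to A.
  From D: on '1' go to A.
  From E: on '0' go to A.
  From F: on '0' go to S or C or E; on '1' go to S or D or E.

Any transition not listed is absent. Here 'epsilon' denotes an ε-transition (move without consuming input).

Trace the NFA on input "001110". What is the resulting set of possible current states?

Start in {S}.
Read '0': {S} → {S, E}.
Read '0': {S, E} → {S, A, E}.
Read '1': {S, A, E} → ∅.
The set is empty and remains empty for the remaining 3 symbols.

∅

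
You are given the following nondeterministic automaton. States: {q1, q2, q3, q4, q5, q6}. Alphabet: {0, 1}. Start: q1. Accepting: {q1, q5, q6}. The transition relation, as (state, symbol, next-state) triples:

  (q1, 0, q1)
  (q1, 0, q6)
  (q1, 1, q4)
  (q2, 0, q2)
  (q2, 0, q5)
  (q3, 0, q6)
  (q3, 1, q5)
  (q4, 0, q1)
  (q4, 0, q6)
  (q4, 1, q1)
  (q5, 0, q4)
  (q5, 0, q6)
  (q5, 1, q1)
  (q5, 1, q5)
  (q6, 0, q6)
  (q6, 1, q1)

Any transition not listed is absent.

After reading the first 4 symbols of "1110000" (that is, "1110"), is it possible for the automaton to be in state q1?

Start in {q1}.
Read '1': {q1} → {q4}.
Read '1': {q4} → {q1}.
Read '1': {q1} → {q4}.
Read '0': {q4} → {q1, q6}.
State q1 is in {q1, q6}.

Yes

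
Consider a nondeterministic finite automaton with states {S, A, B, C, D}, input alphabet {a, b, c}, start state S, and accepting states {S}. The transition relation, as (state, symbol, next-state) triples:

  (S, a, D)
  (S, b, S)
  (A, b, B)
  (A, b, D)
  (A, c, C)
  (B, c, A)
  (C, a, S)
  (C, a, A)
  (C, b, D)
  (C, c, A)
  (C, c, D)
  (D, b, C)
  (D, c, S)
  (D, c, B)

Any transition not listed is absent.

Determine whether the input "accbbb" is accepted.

No

Start in {S}.
Read 'a': {S} → {D}.
Read 'c': {D} → {S, B}.
Read 'c': {S, B} → {A}.
Read 'b': {A} → {B, D}.
Read 'b': {B, D} → {C}.
Read 'b': {C} → {D}.
The final set {D} contains no accepting state.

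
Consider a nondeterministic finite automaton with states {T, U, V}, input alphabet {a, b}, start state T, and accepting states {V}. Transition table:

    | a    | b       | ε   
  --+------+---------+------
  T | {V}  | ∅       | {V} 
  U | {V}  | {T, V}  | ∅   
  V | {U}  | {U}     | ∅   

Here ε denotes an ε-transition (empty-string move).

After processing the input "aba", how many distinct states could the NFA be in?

2

Start: ε-closure({T}) = {T, V}.
Read 'a': T→{V}, V→{U}; now {U, V}.
Read 'b': U→{T, V}, V→{U}; now {T, U, V}.
Read 'a': T→{V}, U→{V}, V→{U}; now {U, V}.
That set has 2 states.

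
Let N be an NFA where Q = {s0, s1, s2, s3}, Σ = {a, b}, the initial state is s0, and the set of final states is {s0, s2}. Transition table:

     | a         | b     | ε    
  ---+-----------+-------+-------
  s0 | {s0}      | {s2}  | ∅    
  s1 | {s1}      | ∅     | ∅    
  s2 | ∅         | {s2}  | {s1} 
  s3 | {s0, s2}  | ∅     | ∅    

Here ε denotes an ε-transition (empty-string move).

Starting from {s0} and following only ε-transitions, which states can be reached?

Begin with {s0}.
No ε-moves leave this set, so the closure equals the set itself.

{s0}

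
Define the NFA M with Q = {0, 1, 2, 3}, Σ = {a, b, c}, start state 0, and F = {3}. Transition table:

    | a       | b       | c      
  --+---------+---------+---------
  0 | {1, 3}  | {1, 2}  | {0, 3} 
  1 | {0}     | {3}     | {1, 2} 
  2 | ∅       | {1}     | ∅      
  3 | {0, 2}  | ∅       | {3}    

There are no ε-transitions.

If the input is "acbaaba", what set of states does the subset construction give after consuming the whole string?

{0, 2}

Start in {0}.
Read 'a': 0→{1, 3}; now {1, 3}.
Read 'c': 1→{1, 2}, 3→{3}; now {1, 2, 3}.
Read 'b': 1→{3}, 2→{1}, 3→∅; now {1, 3}.
Read 'a': 1→{0}, 3→{0, 2}; now {0, 2}.
Read 'a': 0→{1, 3}, 2→∅; now {1, 3}.
Read 'b': 1→{3}, 3→∅; now {3}.
Read 'a': 3→{0, 2}; now {0, 2}.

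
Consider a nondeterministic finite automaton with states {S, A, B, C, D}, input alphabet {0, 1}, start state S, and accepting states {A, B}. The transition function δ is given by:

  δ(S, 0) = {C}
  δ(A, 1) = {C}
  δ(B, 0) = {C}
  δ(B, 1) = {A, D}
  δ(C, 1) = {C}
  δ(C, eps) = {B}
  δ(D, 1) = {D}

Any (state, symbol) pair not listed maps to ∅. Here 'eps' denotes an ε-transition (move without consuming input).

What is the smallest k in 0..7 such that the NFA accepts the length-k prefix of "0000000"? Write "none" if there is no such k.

Start in {S}.
Read '0': S→{C}; union {C}; ε-closure = {B, C}.
None of the earlier sets intersect F, but {B, C} does.

1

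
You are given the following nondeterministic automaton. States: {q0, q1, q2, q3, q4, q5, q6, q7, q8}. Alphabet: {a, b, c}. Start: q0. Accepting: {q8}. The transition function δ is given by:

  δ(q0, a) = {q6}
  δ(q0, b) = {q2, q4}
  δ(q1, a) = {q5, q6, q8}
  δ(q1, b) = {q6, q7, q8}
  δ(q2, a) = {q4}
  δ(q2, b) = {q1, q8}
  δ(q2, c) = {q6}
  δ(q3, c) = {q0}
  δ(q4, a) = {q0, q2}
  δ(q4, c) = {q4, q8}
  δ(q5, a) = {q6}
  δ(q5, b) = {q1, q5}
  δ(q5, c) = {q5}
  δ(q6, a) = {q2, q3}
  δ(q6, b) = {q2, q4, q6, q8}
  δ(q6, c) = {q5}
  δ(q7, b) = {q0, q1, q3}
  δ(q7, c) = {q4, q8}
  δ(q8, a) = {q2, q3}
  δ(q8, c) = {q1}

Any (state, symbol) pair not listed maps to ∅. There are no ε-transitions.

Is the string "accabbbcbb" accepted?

Start in {q0}.
Read 'a': q0→{q6}; now {q6}.
Read 'c': q6→{q5}; now {q5}.
Read 'c': q5→{q5}; now {q5}.
Read 'a': q5→{q6}; now {q6}.
Read 'b': q6→{q2, q4, q6, q8}; now {q2, q4, q6, q8}.
Read 'b': q2→{q1, q8}, q4→∅, q6→{q2, q4, q6, q8}, q8→∅; now {q1, q2, q4, q6, q8}.
Read 'b': q1→{q6, q7, q8}, q2→{q1, q8}, q4→∅, q6→{q2, q4, q6, q8}, q8→∅; now {q1, q2, q4, q6, q7, q8}.
Read 'c': q1→∅, q2→{q6}, q4→{q4, q8}, q6→{q5}, q7→{q4, q8}, q8→{q1}; now {q1, q4, q5, q6, q8}.
Read 'b': q1→{q6, q7, q8}, q4→∅, q5→{q1, q5}, q6→{q2, q4, q6, q8}, q8→∅; now {q1, q2, q4, q5, q6, q7, q8}.
Read 'b': q1→{q6, q7, q8}, q2→{q1, q8}, q4→∅, q5→{q1, q5}, q6→{q2, q4, q6, q8}, q7→{q0, q1, q3}, q8→∅; now {q0, q1, q2, q3, q4, q5, q6, q7, q8}.
The final set {q0, q1, q2, q3, q4, q5, q6, q7, q8} contains the accepting state q8.

Yes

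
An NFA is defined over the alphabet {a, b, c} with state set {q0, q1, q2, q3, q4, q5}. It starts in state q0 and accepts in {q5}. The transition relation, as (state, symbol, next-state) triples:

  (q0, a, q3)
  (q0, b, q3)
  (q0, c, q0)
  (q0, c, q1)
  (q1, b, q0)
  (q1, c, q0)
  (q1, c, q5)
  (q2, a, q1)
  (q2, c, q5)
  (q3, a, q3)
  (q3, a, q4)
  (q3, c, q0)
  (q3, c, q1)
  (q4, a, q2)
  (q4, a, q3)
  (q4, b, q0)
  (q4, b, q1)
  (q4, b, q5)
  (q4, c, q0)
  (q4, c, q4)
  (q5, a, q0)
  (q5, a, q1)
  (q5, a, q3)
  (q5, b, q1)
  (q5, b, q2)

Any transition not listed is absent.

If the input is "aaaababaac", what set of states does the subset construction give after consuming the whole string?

Start in {q0}.
Read 'a': q0→{q3}; now {q3}.
Read 'a': q3→{q3, q4}; now {q3, q4}.
Read 'a': q3→{q3, q4}, q4→{q2, q3}; now {q2, q3, q4}.
Read 'a': q2→{q1}, q3→{q3, q4}, q4→{q2, q3}; now {q1, q2, q3, q4}.
Read 'b': q1→{q0}, q2→∅, q3→∅, q4→{q0, q1, q5}; now {q0, q1, q5}.
Read 'a': q0→{q3}, q1→∅, q5→{q0, q1, q3}; now {q0, q1, q3}.
Read 'b': q0→{q3}, q1→{q0}, q3→∅; now {q0, q3}.
Read 'a': q0→{q3}, q3→{q3, q4}; now {q3, q4}.
Read 'a': q3→{q3, q4}, q4→{q2, q3}; now {q2, q3, q4}.
Read 'c': q2→{q5}, q3→{q0, q1}, q4→{q0, q4}; now {q0, q1, q4, q5}.

{q0, q1, q4, q5}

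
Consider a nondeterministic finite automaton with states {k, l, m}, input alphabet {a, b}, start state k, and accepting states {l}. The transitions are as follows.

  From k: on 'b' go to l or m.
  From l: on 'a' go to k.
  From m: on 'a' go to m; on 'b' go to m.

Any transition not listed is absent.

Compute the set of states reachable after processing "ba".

{k, m}

Start in {k}.
Read 'b': {k} → {l, m}.
Read 'a': {l, m} → {k, m}.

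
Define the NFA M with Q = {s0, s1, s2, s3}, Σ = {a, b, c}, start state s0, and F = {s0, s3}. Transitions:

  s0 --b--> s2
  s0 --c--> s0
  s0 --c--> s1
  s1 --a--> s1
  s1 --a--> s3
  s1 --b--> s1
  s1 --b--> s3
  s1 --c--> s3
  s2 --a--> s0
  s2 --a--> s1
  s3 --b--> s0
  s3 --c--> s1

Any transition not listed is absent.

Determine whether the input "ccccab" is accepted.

Yes

Start in {s0}.
Read 'c': s0→{s0, s1}; now {s0, s1}.
Read 'c': s0→{s0, s1}, s1→{s3}; now {s0, s1, s3}.
Read 'c': s0→{s0, s1}, s1→{s3}, s3→{s1}; now {s0, s1, s3}.
Read 'c': s0→{s0, s1}, s1→{s3}, s3→{s1}; now {s0, s1, s3}.
Read 'a': s0→∅, s1→{s1, s3}, s3→∅; now {s1, s3}.
Read 'b': s1→{s1, s3}, s3→{s0}; now {s0, s1, s3}.
The final set {s0, s1, s3} contains the accepting states s0, s3.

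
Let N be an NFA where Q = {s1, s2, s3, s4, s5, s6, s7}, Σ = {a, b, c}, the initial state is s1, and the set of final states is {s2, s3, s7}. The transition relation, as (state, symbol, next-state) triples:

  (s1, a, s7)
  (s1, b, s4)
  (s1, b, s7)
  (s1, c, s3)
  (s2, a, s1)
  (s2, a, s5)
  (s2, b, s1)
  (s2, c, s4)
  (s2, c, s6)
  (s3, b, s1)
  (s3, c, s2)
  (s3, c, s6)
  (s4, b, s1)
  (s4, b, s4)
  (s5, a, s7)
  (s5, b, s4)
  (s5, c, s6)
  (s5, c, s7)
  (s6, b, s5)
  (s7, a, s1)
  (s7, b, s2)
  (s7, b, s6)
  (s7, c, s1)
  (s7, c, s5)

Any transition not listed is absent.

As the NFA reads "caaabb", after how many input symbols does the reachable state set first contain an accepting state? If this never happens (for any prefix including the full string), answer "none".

Start in {s1}.
Read 'c': s1→{s3}; now {s3}.
None of the earlier sets intersect F, but {s3} does.

1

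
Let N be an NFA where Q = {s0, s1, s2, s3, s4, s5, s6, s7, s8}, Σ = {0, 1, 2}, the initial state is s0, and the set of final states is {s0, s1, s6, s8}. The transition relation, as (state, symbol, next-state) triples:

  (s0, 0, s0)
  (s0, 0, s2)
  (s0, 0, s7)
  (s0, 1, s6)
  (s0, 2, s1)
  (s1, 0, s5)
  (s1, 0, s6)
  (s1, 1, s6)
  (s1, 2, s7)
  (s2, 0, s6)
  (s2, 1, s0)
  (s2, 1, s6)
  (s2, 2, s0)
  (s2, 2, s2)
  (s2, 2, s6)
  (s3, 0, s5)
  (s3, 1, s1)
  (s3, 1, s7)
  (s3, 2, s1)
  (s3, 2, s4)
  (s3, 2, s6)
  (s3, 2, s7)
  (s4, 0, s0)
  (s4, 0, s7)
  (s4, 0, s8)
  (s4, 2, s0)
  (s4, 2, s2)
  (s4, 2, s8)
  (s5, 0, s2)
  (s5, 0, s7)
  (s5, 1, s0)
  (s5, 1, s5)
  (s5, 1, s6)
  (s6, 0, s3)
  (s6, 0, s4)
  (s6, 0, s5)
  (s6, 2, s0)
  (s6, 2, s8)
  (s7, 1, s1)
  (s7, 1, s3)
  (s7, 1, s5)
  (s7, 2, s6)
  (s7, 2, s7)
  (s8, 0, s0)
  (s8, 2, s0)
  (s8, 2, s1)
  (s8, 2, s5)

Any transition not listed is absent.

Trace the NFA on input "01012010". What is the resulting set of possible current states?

Start in {s0}.
Read '0': {s0} → {s0, s2, s7}.
Read '1': {s0, s2, s7} → {s0, s1, s3, s5, s6}.
Read '0': {s0, s1, s3, s5, s6} → {s0, s2, s3, s4, s5, s6, s7}.
Read '1': {s0, s2, s3, s4, s5, s6, s7} → {s0, s1, s3, s5, s6, s7}.
Read '2': {s0, s1, s3, s5, s6, s7} → {s0, s1, s4, s6, s7, s8}.
Read '0': {s0, s1, s4, s6, s7, s8} → {s0, s2, s3, s4, s5, s6, s7, s8}.
Read '1': {s0, s2, s3, s4, s5, s6, s7, s8} → {s0, s1, s3, s5, s6, s7}.
Read '0': {s0, s1, s3, s5, s6, s7} → {s0, s2, s3, s4, s5, s6, s7}.

{s0, s2, s3, s4, s5, s6, s7}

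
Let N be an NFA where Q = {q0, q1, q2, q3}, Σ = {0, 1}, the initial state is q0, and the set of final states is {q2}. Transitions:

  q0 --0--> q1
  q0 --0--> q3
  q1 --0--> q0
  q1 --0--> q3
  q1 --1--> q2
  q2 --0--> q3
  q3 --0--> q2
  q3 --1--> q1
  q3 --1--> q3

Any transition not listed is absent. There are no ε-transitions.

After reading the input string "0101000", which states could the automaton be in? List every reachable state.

{q0, q2, q3}

Start in {q0}.
Read '0': q0→{q1, q3}; now {q1, q3}.
Read '1': q1→{q2}, q3→{q1, q3}; now {q1, q2, q3}.
Read '0': q1→{q0, q3}, q2→{q3}, q3→{q2}; now {q0, q2, q3}.
Read '1': q0→∅, q2→∅, q3→{q1, q3}; now {q1, q3}.
Read '0': q1→{q0, q3}, q3→{q2}; now {q0, q2, q3}.
Read '0': q0→{q1, q3}, q2→{q3}, q3→{q2}; now {q1, q2, q3}.
Read '0': q1→{q0, q3}, q2→{q3}, q3→{q2}; now {q0, q2, q3}.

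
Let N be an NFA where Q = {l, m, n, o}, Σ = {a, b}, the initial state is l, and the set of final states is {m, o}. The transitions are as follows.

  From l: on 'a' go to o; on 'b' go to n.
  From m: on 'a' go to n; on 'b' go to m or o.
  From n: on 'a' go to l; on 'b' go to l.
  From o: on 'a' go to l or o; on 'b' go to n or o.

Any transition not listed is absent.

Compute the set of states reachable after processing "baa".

{o}

Start in {l}.
Read 'b': l→{n}; now {n}.
Read 'a': n→{l}; now {l}.
Read 'a': l→{o}; now {o}.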